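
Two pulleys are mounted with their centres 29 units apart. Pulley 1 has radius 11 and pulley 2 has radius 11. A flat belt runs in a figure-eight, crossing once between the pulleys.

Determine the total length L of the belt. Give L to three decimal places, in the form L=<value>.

L=144.796

crossed belt: β = asin((r1+r2)/C) = asin(22/29) = 49.3428°
wrap1 = wrap2 = π + 2β = 278.6855°
tangent length = C·cosβ = 18.8944
L = (r1+r2)·wrap + 2·C·cosβ = 22·4.8640 + 2·18.8944 = 144.7964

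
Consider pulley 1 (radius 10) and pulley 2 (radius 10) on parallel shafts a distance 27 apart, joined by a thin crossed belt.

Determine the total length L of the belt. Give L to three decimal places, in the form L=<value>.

L=132.475

crossed belt: β = asin((r1+r2)/C) = asin(20/27) = 47.7946°
wrap1 = wrap2 = π + 2β = 275.5891°
tangent length = C·cosβ = 18.1384
L = (r1+r2)·wrap + 2·C·cosβ = 20·4.8099 + 2·18.1384 = 132.4755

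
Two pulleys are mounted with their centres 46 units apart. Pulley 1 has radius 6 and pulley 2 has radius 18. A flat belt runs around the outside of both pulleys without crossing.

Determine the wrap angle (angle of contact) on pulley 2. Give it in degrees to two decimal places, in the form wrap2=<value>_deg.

open belt: β = asin((r2−r1)/C) = asin(12/46) = 15.1217°
wrap1 = π − 2β = 149.7567°
wrap2 = π + 2β = 210.2433°

wrap2=210.24_deg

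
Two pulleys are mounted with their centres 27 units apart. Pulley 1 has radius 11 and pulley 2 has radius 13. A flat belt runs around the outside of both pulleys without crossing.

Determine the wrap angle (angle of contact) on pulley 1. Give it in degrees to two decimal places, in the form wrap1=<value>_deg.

wrap1=171.50_deg

open belt: β = asin((r2−r1)/C) = asin(2/27) = 4.2480°
wrap1 = π − 2β = 171.5040°
wrap2 = π + 2β = 188.4960°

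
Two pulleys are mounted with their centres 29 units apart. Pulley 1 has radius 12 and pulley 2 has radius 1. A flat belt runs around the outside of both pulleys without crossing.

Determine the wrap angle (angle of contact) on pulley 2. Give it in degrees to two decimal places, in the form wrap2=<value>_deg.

wrap2=135.42_deg

open belt: β = asin((r2−r1)/C) = asin(-11/29) = -22.2910°
wrap1 = π − 2β = 224.5819°
wrap2 = π + 2β = 135.4181°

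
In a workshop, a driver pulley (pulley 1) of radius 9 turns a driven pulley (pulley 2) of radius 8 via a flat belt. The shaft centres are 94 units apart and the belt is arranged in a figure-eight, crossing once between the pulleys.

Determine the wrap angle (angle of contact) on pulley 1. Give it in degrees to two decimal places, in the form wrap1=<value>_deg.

crossed belt: β = asin((r1+r2)/C) = asin(17/94) = 10.4193°
wrap1 = wrap2 = π + 2β = 200.8387°

wrap1=200.84_deg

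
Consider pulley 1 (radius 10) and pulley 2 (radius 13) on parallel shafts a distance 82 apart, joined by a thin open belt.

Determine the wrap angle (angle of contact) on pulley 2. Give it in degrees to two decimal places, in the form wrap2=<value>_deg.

open belt: β = asin((r2−r1)/C) = asin(3/82) = 2.0967°
wrap1 = π − 2β = 175.8067°
wrap2 = π + 2β = 184.1933°

wrap2=184.19_deg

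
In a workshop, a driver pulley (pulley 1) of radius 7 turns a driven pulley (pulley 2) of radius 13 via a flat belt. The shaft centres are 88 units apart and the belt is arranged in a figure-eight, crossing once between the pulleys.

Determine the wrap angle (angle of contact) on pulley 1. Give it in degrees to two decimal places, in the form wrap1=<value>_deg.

crossed belt: β = asin((r1+r2)/C) = asin(20/88) = 13.1366°
wrap1 = wrap2 = π + 2β = 206.2731°

wrap1=206.27_deg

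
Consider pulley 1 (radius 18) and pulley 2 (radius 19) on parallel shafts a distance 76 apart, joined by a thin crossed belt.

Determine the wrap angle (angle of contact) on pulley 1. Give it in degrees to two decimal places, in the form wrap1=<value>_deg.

wrap1=238.27_deg

crossed belt: β = asin((r1+r2)/C) = asin(37/76) = 29.1332°
wrap1 = wrap2 = π + 2β = 238.2665°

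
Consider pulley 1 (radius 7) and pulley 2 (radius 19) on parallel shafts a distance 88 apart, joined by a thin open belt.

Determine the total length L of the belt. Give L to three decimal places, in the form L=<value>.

open belt: β = asin((r2−r1)/C) = asin(12/88) = 7.8375°
wrap1 = π − 2β = 164.3250°
wrap2 = π + 2β = 195.6750°
tangent length = C·cosβ = 87.1780
L = r1·wrap1 + r2·wrap2 + 2·C·cosβ = 7·2.8680 + 19·3.4152 + 2·87.1780 = 259.3203

L=259.320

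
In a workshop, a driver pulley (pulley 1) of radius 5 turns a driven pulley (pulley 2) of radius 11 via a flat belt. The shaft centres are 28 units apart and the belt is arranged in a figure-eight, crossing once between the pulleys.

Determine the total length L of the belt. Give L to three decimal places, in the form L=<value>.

L=115.686

crossed belt: β = asin((r1+r2)/C) = asin(16/28) = 34.8499°
wrap1 = wrap2 = π + 2β = 249.6998°
tangent length = C·cosβ = 22.9783
L = (r1+r2)·wrap + 2·C·cosβ = 16·4.3581 + 2·22.9783 = 115.6858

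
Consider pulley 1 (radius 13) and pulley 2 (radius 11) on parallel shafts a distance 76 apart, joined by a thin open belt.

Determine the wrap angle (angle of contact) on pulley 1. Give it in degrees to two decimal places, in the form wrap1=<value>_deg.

wrap1=183.02_deg

open belt: β = asin((r2−r1)/C) = asin(-2/76) = -1.5080°
wrap1 = π − 2β = 183.0159°
wrap2 = π + 2β = 176.9841°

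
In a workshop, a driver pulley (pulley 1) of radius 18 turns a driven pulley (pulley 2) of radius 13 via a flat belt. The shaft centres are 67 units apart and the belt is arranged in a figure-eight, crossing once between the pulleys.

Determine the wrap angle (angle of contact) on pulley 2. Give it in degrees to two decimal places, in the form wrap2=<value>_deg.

crossed belt: β = asin((r1+r2)/C) = asin(31/67) = 27.5606°
wrap1 = wrap2 = π + 2β = 235.1212°

wrap2=235.12_deg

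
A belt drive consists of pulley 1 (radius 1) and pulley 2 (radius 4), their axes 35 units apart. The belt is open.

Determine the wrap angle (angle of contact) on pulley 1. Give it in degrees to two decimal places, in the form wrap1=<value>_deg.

open belt: β = asin((r2−r1)/C) = asin(3/35) = 4.9171°
wrap1 = π − 2β = 170.1658°
wrap2 = π + 2β = 189.8342°

wrap1=170.17_deg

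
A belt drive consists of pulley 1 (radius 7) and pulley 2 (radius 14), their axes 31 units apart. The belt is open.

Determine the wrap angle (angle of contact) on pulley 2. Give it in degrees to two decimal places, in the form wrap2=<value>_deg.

open belt: β = asin((r2−r1)/C) = asin(7/31) = 13.0503°
wrap1 = π − 2β = 153.8994°
wrap2 = π + 2β = 206.1006°

wrap2=206.10_deg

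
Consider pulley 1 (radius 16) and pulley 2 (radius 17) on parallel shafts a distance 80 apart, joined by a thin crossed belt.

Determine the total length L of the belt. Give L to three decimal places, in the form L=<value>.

crossed belt: β = asin((r1+r2)/C) = asin(33/80) = 24.3620°
wrap1 = wrap2 = π + 2β = 228.7240°
tangent length = C·cosβ = 72.8766
L = (r1+r2)·wrap + 2·C·cosβ = 33·3.9920 + 2·72.8766 = 277.4888

L=277.489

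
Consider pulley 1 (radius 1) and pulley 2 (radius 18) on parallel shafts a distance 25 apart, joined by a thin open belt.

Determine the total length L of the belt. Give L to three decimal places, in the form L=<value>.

open belt: β = asin((r2−r1)/C) = asin(17/25) = 42.8436°
wrap1 = π − 2β = 94.3127°
wrap2 = π + 2β = 265.6873°
tangent length = C·cosβ = 18.3303
L = r1·wrap1 + r2·wrap2 + 2·C·cosβ = 1·1.6461 + 18·4.6371 + 2·18.3303 = 121.7748

L=121.775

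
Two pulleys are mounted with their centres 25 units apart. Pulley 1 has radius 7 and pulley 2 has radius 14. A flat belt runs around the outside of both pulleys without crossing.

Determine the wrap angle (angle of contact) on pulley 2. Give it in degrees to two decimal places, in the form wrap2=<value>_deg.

wrap2=212.52_deg

open belt: β = asin((r2−r1)/C) = asin(7/25) = 16.2602°
wrap1 = π − 2β = 147.4796°
wrap2 = π + 2β = 212.5204°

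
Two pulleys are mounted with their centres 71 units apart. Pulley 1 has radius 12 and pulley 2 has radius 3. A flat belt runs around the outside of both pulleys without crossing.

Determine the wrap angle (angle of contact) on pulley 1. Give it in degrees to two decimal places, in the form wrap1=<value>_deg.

open belt: β = asin((r2−r1)/C) = asin(-9/71) = -7.2824°
wrap1 = π − 2β = 194.5649°
wrap2 = π + 2β = 165.4351°

wrap1=194.56_deg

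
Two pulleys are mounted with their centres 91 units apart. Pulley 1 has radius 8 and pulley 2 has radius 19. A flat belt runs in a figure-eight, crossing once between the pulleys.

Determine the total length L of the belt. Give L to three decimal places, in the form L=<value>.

crossed belt: β = asin((r1+r2)/C) = asin(27/91) = 17.2597°
wrap1 = wrap2 = π + 2β = 214.5194°
tangent length = C·cosβ = 86.9022
L = (r1+r2)·wrap + 2·C·cosβ = 27·3.7441 + 2·86.9022 = 274.8944

L=274.894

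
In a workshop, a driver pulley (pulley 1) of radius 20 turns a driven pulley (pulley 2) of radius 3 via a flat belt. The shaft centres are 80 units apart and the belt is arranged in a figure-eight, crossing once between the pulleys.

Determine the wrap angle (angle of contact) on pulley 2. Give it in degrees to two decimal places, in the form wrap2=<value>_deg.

wrap2=213.42_deg

crossed belt: β = asin((r1+r2)/C) = asin(23/80) = 16.7083°
wrap1 = wrap2 = π + 2β = 213.4167°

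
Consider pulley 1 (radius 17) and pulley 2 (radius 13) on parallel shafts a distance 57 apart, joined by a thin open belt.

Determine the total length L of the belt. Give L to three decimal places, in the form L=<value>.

L=208.529

open belt: β = asin((r2−r1)/C) = asin(-4/57) = -4.0241°
wrap1 = π − 2β = 188.0481°
wrap2 = π + 2β = 171.9519°
tangent length = C·cosβ = 56.8595
L = r1·wrap1 + r2·wrap2 + 2·C·cosβ = 17·3.2821 + 13·3.0011 + 2·56.8595 = 208.5286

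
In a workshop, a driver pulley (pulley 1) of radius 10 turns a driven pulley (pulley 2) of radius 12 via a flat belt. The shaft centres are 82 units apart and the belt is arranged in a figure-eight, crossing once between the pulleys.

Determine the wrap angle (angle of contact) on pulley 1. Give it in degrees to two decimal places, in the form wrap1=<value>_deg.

wrap1=211.13_deg

crossed belt: β = asin((r1+r2)/C) = asin(22/82) = 15.5627°
wrap1 = wrap2 = π + 2β = 211.1254°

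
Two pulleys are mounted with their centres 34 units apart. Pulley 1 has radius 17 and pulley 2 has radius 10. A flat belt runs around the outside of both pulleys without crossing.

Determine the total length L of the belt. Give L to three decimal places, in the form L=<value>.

open belt: β = asin((r2−r1)/C) = asin(-7/34) = -11.8812°
wrap1 = π − 2β = 203.7623°
wrap2 = π + 2β = 156.2377°
tangent length = C·cosβ = 33.2716
L = r1·wrap1 + r2·wrap2 + 2·C·cosβ = 17·3.5563 + 10·2.7269 + 2·33.2716 = 154.2693

L=154.269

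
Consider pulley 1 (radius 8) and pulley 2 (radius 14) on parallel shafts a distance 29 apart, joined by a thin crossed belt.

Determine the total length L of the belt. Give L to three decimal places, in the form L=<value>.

L=144.796

crossed belt: β = asin((r1+r2)/C) = asin(22/29) = 49.3428°
wrap1 = wrap2 = π + 2β = 278.6855°
tangent length = C·cosβ = 18.8944
L = (r1+r2)·wrap + 2·C·cosβ = 22·4.8640 + 2·18.8944 = 144.7964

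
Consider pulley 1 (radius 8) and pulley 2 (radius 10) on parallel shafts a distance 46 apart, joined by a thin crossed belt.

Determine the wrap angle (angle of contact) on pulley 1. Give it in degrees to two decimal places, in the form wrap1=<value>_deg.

wrap1=226.07_deg

crossed belt: β = asin((r1+r2)/C) = asin(18/46) = 23.0357°
wrap1 = wrap2 = π + 2β = 226.0714°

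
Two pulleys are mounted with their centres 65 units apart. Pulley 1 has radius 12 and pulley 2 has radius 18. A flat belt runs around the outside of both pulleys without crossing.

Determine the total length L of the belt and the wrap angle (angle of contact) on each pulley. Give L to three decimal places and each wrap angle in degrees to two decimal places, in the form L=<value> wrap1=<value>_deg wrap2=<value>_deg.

L=224.802 wrap1=169.41_deg wrap2=190.59_deg

open belt: β = asin((r2−r1)/C) = asin(6/65) = 5.2964°
wrap1 = π − 2β = 169.4072°
wrap2 = π + 2β = 190.5928°
tangent length = C·cosβ = 64.7225
L = r1·wrap1 + r2·wrap2 + 2·C·cosβ = 12·2.9567 + 18·3.3265 + 2·64.7225 = 224.8020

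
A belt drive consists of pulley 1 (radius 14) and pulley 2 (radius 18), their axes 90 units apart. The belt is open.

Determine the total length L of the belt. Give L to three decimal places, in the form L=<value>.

L=280.709

open belt: β = asin((r2−r1)/C) = asin(4/90) = 2.5473°
wrap1 = π − 2β = 174.9054°
wrap2 = π + 2β = 185.0946°
tangent length = C·cosβ = 89.9111
L = r1·wrap1 + r2·wrap2 + 2·C·cosβ = 14·3.0527 + 18·3.2305 + 2·89.9111 = 280.7088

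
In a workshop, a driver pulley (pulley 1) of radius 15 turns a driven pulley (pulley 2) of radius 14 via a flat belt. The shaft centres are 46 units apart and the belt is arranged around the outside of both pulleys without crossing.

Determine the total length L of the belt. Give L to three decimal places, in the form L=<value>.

L=183.128

open belt: β = asin((r2−r1)/C) = asin(-1/46) = -1.2457°
wrap1 = π − 2β = 182.4913°
wrap2 = π + 2β = 177.5087°
tangent length = C·cosβ = 45.9891
L = r1·wrap1 + r2·wrap2 + 2·C·cosβ = 15·3.1851 + 14·3.0981 + 2·45.9891 = 183.1279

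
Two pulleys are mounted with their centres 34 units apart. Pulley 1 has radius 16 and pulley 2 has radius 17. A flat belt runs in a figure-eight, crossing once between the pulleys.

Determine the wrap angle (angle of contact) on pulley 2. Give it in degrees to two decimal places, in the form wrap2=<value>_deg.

crossed belt: β = asin((r1+r2)/C) = asin(33/34) = 76.0694°
wrap1 = wrap2 = π + 2β = 332.1389°

wrap2=332.14_deg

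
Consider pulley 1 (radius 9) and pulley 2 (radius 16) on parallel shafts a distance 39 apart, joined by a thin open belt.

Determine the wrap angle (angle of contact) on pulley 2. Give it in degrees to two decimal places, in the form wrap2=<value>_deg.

wrap2=200.68_deg

open belt: β = asin((r2−r1)/C) = asin(7/39) = 10.3399°
wrap1 = π − 2β = 159.3202°
wrap2 = π + 2β = 200.6798°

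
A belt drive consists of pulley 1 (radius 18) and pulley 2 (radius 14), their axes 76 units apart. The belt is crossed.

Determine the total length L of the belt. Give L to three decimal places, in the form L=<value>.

L=266.215

crossed belt: β = asin((r1+r2)/C) = asin(32/76) = 24.9011°
wrap1 = wrap2 = π + 2β = 229.8021°
tangent length = C·cosβ = 68.9348
L = (r1+r2)·wrap + 2·C·cosβ = 32·4.0108 + 2·68.9348 = 266.2152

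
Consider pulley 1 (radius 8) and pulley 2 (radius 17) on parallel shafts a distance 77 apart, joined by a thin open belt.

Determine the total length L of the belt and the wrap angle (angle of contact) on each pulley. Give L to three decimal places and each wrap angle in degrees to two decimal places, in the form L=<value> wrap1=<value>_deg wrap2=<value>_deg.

open belt: β = asin((r2−r1)/C) = asin(9/77) = 6.7123°
wrap1 = π − 2β = 166.5755°
wrap2 = π + 2β = 193.4245°
tangent length = C·cosβ = 76.4722
L = r1·wrap1 + r2·wrap2 + 2·C·cosβ = 8·2.9073 + 17·3.3759 + 2·76.4722 = 233.5930

L=233.593 wrap1=166.58_deg wrap2=193.42_deg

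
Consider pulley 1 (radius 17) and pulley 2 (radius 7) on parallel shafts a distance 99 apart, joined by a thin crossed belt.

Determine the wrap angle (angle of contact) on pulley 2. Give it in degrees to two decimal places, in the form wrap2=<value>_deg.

crossed belt: β = asin((r1+r2)/C) = asin(24/99) = 14.0297°
wrap1 = wrap2 = π + 2β = 208.0593°

wrap2=208.06_deg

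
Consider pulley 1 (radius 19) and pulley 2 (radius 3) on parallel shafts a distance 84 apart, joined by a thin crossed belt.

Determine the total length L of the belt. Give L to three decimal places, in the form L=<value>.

crossed belt: β = asin((r1+r2)/C) = asin(22/84) = 15.1831°
wrap1 = wrap2 = π + 2β = 210.3662°
tangent length = C·cosβ = 81.0679
L = (r1+r2)·wrap + 2·C·cosβ = 22·3.6716 + 2·81.0679 = 242.9106

L=242.911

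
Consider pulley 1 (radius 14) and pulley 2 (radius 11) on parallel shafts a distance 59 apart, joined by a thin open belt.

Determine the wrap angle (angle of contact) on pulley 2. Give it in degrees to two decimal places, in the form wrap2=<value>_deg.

wrap2=174.17_deg

open belt: β = asin((r2−r1)/C) = asin(-3/59) = -2.9146°
wrap1 = π − 2β = 185.8292°
wrap2 = π + 2β = 174.1708°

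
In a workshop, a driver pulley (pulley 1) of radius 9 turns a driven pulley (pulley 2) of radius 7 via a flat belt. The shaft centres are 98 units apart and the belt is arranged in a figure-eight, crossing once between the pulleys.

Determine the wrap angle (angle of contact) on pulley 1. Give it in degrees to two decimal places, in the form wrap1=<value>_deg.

wrap1=198.79_deg

crossed belt: β = asin((r1+r2)/C) = asin(16/98) = 9.3965°
wrap1 = wrap2 = π + 2β = 198.7930°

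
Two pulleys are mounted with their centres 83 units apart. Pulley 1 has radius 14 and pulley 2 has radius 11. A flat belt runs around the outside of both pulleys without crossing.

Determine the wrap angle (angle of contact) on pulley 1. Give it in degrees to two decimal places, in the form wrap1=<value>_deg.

open belt: β = asin((r2−r1)/C) = asin(-3/83) = -2.0714°
wrap1 = π − 2β = 184.1428°
wrap2 = π + 2β = 175.8572°

wrap1=184.14_deg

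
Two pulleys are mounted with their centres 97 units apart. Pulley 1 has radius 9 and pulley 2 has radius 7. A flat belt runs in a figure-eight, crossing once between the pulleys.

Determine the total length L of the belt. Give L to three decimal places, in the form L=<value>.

L=246.911

crossed belt: β = asin((r1+r2)/C) = asin(16/97) = 9.4942°
wrap1 = wrap2 = π + 2β = 198.9885°
tangent length = C·cosβ = 95.6713
L = (r1+r2)·wrap + 2·C·cosβ = 16·3.4730 + 2·95.6713 = 246.9107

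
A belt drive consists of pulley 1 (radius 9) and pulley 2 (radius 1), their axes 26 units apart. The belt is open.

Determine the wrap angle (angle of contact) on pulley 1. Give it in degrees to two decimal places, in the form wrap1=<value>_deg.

open belt: β = asin((r2−r1)/C) = asin(-8/26) = -17.9202°
wrap1 = π − 2β = 215.8404°
wrap2 = π + 2β = 144.1596°

wrap1=215.84_deg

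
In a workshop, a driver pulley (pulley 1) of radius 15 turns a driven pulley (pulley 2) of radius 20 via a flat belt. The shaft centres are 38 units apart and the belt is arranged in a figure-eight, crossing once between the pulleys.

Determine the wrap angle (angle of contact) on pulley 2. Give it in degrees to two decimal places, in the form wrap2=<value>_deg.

crossed belt: β = asin((r1+r2)/C) = asin(35/38) = 67.0805°
wrap1 = wrap2 = π + 2β = 314.1609°

wrap2=314.16_deg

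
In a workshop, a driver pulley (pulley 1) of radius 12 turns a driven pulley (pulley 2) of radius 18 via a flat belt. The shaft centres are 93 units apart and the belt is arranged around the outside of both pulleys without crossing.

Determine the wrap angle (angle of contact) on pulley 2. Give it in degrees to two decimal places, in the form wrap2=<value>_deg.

open belt: β = asin((r2−r1)/C) = asin(6/93) = 3.6991°
wrap1 = π − 2β = 172.6019°
wrap2 = π + 2β = 187.3981°

wrap2=187.40_deg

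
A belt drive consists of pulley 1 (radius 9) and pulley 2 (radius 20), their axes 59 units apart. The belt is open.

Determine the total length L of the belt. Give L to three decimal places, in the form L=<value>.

L=211.163

open belt: β = asin((r2−r1)/C) = asin(11/59) = 10.7451°
wrap1 = π − 2β = 158.5097°
wrap2 = π + 2β = 201.4903°
tangent length = C·cosβ = 57.9655
L = r1·wrap1 + r2·wrap2 + 2·C·cosβ = 9·2.7665 + 20·3.5167 + 2·57.9655 = 211.1630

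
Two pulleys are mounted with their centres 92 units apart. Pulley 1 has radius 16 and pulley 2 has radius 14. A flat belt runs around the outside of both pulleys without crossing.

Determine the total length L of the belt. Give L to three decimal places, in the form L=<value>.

open belt: β = asin((r2−r1)/C) = asin(-2/92) = -1.2457°
wrap1 = π − 2β = 182.4913°
wrap2 = π + 2β = 177.5087°
tangent length = C·cosβ = 91.9783
L = r1·wrap1 + r2·wrap2 + 2·C·cosβ = 16·3.1851 + 14·3.0981 + 2·91.9783 = 278.2913

L=278.291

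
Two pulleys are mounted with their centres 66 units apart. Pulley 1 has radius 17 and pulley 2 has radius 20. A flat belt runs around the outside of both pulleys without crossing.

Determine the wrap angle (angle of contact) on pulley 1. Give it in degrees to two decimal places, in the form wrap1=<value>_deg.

open belt: β = asin((r2−r1)/C) = asin(3/66) = 2.6053°
wrap1 = π − 2β = 174.7895°
wrap2 = π + 2β = 185.2105°

wrap1=174.79_deg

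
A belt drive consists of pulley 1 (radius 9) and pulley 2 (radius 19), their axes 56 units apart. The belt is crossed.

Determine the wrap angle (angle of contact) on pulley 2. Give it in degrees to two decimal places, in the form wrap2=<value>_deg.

crossed belt: β = asin((r1+r2)/C) = asin(28/56) = 30.0000°
wrap1 = wrap2 = π + 2β = 240.0000°

wrap2=240.00_deg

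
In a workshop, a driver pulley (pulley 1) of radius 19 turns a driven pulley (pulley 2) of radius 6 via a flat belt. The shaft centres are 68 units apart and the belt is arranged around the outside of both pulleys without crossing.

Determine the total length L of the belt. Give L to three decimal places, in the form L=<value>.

open belt: β = asin((r2−r1)/C) = asin(-13/68) = -11.0214°
wrap1 = π − 2β = 202.0429°
wrap2 = π + 2β = 157.9571°
tangent length = C·cosβ = 66.7458
L = r1·wrap1 + r2·wrap2 + 2·C·cosβ = 19·3.5263 + 6·2.7569 + 2·66.7458 = 217.0328

L=217.033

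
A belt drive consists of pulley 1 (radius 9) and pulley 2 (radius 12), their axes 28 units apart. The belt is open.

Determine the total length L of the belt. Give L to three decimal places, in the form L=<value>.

L=122.295

open belt: β = asin((r2−r1)/C) = asin(3/28) = 6.1506°
wrap1 = π − 2β = 167.6987°
wrap2 = π + 2β = 192.3013°
tangent length = C·cosβ = 27.8388
L = r1·wrap1 + r2·wrap2 + 2·C·cosβ = 9·2.9269 + 12·3.3563 + 2·27.8388 = 122.2952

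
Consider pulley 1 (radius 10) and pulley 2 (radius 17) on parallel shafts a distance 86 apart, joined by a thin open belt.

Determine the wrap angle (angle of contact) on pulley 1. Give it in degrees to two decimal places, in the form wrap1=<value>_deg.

open belt: β = asin((r2−r1)/C) = asin(7/86) = 4.6688°
wrap1 = π − 2β = 170.6625°
wrap2 = π + 2β = 189.3375°

wrap1=170.66_deg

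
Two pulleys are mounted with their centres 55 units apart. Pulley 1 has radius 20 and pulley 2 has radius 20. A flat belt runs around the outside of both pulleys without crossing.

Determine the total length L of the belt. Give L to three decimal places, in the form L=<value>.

open belt: β = asin((r2−r1)/C) = asin(0/55) = 0.0000°
wrap1 = π − 2β = 180.0000°
wrap2 = π + 2β = 180.0000°
tangent length = C·cosβ = 55.0000
L = r1·wrap1 + r2·wrap2 + 2·C·cosβ = 20·3.1416 + 20·3.1416 + 2·55.0000 = 235.6637

L=235.664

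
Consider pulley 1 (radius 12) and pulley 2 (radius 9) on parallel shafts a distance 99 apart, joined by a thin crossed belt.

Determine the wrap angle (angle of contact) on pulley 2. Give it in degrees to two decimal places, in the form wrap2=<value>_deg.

wrap2=204.49_deg

crossed belt: β = asin((r1+r2)/C) = asin(21/99) = 12.2467°
wrap1 = wrap2 = π + 2β = 204.4934°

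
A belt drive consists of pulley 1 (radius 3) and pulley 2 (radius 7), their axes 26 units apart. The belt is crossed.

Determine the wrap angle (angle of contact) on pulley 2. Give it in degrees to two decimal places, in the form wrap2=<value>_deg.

crossed belt: β = asin((r1+r2)/C) = asin(10/26) = 22.6199°
wrap1 = wrap2 = π + 2β = 225.2397°

wrap2=225.24_deg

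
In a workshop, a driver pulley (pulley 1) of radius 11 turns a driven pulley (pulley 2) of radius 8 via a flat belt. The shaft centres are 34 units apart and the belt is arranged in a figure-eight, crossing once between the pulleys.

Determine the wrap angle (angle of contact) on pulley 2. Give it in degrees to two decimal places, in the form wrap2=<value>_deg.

crossed belt: β = asin((r1+r2)/C) = asin(19/34) = 33.9745°
wrap1 = wrap2 = π + 2β = 247.9490°

wrap2=247.95_deg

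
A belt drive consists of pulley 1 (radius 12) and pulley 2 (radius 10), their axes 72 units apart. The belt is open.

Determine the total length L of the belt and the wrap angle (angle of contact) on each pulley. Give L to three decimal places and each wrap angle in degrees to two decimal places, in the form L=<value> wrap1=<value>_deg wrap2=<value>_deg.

L=213.171 wrap1=183.18_deg wrap2=176.82_deg

open belt: β = asin((r2−r1)/C) = asin(-2/72) = -1.5918°
wrap1 = π − 2β = 183.1835°
wrap2 = π + 2β = 176.8165°
tangent length = C·cosβ = 71.9722
L = r1·wrap1 + r2·wrap2 + 2·C·cosβ = 12·3.1972 + 10·3.0860 + 2·71.9722 = 213.1706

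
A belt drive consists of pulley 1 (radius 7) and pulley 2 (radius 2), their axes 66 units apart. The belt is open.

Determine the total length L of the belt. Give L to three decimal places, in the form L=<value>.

L=160.653

open belt: β = asin((r2−r1)/C) = asin(-5/66) = -4.3448°
wrap1 = π − 2β = 188.6895°
wrap2 = π + 2β = 171.3105°
tangent length = C·cosβ = 65.8103
L = r1·wrap1 + r2·wrap2 + 2·C·cosβ = 7·3.2933 + 2·2.9899 + 2·65.8103 = 160.6533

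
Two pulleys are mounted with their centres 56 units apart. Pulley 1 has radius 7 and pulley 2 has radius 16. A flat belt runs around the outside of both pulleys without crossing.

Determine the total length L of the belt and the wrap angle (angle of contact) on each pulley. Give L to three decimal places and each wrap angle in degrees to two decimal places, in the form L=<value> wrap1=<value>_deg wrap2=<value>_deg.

open belt: β = asin((r2−r1)/C) = asin(9/56) = 9.2484°
wrap1 = π − 2β = 161.5033°
wrap2 = π + 2β = 198.4967°
tangent length = C·cosβ = 55.2721
L = r1·wrap1 + r2·wrap2 + 2·C·cosβ = 7·2.8188 + 16·3.4644 + 2·55.2721 = 185.7062

L=185.706 wrap1=161.50_deg wrap2=198.50_deg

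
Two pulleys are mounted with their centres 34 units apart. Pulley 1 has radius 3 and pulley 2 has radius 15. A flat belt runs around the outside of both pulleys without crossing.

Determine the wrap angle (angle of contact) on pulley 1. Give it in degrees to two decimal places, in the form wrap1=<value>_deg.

open belt: β = asin((r2−r1)/C) = asin(12/34) = 20.6673°
wrap1 = π − 2β = 138.6654°
wrap2 = π + 2β = 221.3346°

wrap1=138.67_deg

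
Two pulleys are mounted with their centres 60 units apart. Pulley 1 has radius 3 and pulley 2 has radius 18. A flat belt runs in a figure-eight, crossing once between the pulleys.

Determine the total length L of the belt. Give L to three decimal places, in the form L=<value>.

crossed belt: β = asin((r1+r2)/C) = asin(21/60) = 20.4873°
wrap1 = wrap2 = π + 2β = 220.9746°
tangent length = C·cosβ = 56.2050
L = (r1+r2)·wrap + 2·C·cosβ = 21·3.8567 + 2·56.2050 = 193.4014

L=193.401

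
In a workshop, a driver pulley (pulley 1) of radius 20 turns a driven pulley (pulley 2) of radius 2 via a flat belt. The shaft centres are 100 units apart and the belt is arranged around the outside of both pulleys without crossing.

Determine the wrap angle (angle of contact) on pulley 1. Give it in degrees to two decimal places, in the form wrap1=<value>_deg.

wrap1=200.74_deg

open belt: β = asin((r2−r1)/C) = asin(-18/100) = -10.3698°
wrap1 = π − 2β = 200.7395°
wrap2 = π + 2β = 159.2605°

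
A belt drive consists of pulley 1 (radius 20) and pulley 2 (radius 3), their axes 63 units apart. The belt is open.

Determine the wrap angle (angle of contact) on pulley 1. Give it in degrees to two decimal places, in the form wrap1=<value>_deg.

wrap1=211.31_deg

open belt: β = asin((r2−r1)/C) = asin(-17/63) = -15.6548°
wrap1 = π − 2β = 211.3096°
wrap2 = π + 2β = 148.6904°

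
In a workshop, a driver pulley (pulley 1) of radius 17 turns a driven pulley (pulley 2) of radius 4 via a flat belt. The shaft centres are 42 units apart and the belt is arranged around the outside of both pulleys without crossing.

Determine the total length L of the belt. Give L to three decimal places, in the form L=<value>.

open belt: β = asin((r2−r1)/C) = asin(-13/42) = -18.0305°
wrap1 = π − 2β = 216.0611°
wrap2 = π + 2β = 143.9389°
tangent length = C·cosβ = 39.9375
L = r1·wrap1 + r2·wrap2 + 2·C·cosβ = 17·3.7710 + 4·2.5122 + 2·39.9375 = 154.0303

L=154.030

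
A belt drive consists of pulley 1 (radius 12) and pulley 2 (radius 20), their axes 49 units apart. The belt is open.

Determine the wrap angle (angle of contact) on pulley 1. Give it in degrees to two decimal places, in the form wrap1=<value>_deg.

wrap1=161.21_deg

open belt: β = asin((r2−r1)/C) = asin(8/49) = 9.3965°
wrap1 = π − 2β = 161.2070°
wrap2 = π + 2β = 198.7930°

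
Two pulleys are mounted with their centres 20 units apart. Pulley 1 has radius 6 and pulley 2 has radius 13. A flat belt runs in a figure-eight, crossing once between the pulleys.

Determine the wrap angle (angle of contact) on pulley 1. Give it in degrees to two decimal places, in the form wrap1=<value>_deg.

crossed belt: β = asin((r1+r2)/C) = asin(19/20) = 71.8051°
wrap1 = wrap2 = π + 2β = 323.6103°

wrap1=323.61_deg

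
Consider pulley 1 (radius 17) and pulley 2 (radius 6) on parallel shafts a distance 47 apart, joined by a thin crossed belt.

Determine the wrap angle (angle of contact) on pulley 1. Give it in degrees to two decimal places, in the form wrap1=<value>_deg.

wrap1=238.60_deg

crossed belt: β = asin((r1+r2)/C) = asin(23/47) = 29.2986°
wrap1 = wrap2 = π + 2β = 238.5973°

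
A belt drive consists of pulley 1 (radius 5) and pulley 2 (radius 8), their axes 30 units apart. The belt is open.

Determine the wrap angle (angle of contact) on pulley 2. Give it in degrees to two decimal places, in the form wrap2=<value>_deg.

wrap2=191.48_deg

open belt: β = asin((r2−r1)/C) = asin(3/30) = 5.7392°
wrap1 = π − 2β = 168.5217°
wrap2 = π + 2β = 191.4783°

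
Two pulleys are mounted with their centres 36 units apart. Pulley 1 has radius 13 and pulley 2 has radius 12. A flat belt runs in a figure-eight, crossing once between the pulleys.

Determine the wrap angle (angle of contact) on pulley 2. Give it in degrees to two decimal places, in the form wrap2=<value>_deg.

crossed belt: β = asin((r1+r2)/C) = asin(25/36) = 43.9830°
wrap1 = wrap2 = π + 2β = 267.9659°

wrap2=267.97_deg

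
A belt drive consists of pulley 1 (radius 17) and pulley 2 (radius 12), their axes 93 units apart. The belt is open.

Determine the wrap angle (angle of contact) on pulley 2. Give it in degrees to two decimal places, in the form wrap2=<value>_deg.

wrap2=173.84_deg

open belt: β = asin((r2−r1)/C) = asin(-5/93) = -3.0819°
wrap1 = π − 2β = 186.1638°
wrap2 = π + 2β = 173.8362°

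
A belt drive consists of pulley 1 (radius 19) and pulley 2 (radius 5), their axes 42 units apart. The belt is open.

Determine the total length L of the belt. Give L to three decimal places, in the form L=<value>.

open belt: β = asin((r2−r1)/C) = asin(-14/42) = -19.4712°
wrap1 = π − 2β = 218.9424°
wrap2 = π + 2β = 141.0576°
tangent length = C·cosβ = 39.5980
L = r1·wrap1 + r2·wrap2 + 2·C·cosβ = 19·3.8213 + 5·2.4619 + 2·39.5980 = 164.1096

L=164.110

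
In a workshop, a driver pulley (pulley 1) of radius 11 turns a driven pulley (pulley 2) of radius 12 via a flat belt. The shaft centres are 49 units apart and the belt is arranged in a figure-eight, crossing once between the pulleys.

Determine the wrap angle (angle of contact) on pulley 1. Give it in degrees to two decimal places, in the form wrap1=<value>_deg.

wrap1=235.99_deg

crossed belt: β = asin((r1+r2)/C) = asin(23/49) = 27.9946°
wrap1 = wrap2 = π + 2β = 235.9891°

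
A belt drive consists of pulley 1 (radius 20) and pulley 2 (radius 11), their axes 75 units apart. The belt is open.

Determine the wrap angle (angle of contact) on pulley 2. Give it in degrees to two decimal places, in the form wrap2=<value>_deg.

wrap2=166.22_deg

open belt: β = asin((r2−r1)/C) = asin(-9/75) = -6.8921°
wrap1 = π − 2β = 193.7842°
wrap2 = π + 2β = 166.2158°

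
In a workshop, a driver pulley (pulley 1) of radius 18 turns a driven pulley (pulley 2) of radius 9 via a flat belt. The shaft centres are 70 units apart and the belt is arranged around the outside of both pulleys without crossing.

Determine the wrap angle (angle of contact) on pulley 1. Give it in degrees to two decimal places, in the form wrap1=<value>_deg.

open belt: β = asin((r2−r1)/C) = asin(-9/70) = -7.3870°
wrap1 = π − 2β = 194.7741°
wrap2 = π + 2β = 165.2259°

wrap1=194.77_deg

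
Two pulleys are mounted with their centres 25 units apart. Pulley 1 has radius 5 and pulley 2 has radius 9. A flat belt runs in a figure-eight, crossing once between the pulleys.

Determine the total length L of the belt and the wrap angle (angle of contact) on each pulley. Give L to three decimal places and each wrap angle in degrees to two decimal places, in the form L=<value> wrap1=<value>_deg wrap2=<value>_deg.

crossed belt: β = asin((r1+r2)/C) = asin(14/25) = 34.0558°
wrap1 = wrap2 = π + 2β = 248.1116°
tangent length = C·cosβ = 20.7123
L = (r1+r2)·wrap + 2·C·cosβ = 14·4.3304 + 2·20.7123 = 102.0497

L=102.050 wrap1=248.11_deg wrap2=248.11_deg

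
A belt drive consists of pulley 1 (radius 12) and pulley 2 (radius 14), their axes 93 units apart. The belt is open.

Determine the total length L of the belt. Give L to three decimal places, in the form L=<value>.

L=267.724

open belt: β = asin((r2−r1)/C) = asin(2/93) = 1.2323°
wrap1 = π − 2β = 177.5355°
wrap2 = π + 2β = 182.4645°
tangent length = C·cosβ = 92.9785
L = r1·wrap1 + r2·wrap2 + 2·C·cosβ = 12·3.0986 + 14·3.1846 + 2·92.9785 = 267.7244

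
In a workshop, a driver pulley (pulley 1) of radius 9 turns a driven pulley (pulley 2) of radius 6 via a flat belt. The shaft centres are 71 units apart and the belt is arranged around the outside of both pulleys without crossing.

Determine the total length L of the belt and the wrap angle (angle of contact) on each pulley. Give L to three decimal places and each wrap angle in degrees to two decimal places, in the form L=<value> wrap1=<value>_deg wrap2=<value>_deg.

open belt: β = asin((r2−r1)/C) = asin(-3/71) = -2.4217°
wrap1 = π − 2β = 184.8433°
wrap2 = π + 2β = 175.1567°
tangent length = C·cosβ = 70.9366
L = r1·wrap1 + r2·wrap2 + 2·C·cosβ = 9·3.2261 + 6·3.0571 + 2·70.9366 = 189.2507

L=189.251 wrap1=184.84_deg wrap2=175.16_deg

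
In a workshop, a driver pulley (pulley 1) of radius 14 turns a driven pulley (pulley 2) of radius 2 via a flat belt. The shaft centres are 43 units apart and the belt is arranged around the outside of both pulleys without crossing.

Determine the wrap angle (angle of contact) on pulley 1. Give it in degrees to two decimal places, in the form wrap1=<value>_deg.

wrap1=212.41_deg

open belt: β = asin((r2−r1)/C) = asin(-12/43) = -16.2047°
wrap1 = π − 2β = 212.4094°
wrap2 = π + 2β = 147.5906°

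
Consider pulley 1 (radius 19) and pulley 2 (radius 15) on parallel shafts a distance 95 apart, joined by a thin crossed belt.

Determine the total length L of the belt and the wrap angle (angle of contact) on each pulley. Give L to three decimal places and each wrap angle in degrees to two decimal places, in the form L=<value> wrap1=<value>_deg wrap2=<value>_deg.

crossed belt: β = asin((r1+r2)/C) = asin(34/95) = 20.9710°
wrap1 = wrap2 = π + 2β = 221.9419°
tangent length = C·cosβ = 88.7074
L = (r1+r2)·wrap + 2·C·cosβ = 34·3.8736 + 2·88.7074 = 309.1178

L=309.118 wrap1=221.94_deg wrap2=221.94_deg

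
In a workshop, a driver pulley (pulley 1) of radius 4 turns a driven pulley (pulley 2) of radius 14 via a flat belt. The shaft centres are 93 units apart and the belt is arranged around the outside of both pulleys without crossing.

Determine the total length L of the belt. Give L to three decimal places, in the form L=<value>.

L=243.625

open belt: β = asin((r2−r1)/C) = asin(10/93) = 6.1728°
wrap1 = π − 2β = 167.6545°
wrap2 = π + 2β = 192.3455°
tangent length = C·cosβ = 92.4608
L = r1·wrap1 + r2·wrap2 + 2·C·cosβ = 4·2.9261 + 14·3.3571 + 2·92.4608 = 243.6250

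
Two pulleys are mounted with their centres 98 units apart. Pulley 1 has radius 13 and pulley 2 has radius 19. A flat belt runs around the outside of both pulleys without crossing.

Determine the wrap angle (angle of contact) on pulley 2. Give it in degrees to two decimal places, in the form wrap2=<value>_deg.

wrap2=187.02_deg

open belt: β = asin((r2−r1)/C) = asin(6/98) = 3.5101°
wrap1 = π − 2β = 172.9798°
wrap2 = π + 2β = 187.0202°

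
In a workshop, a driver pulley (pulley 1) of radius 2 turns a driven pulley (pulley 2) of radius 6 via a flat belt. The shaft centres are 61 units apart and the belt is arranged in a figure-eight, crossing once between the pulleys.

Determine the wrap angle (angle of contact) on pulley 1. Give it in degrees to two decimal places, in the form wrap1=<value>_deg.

wrap1=195.07_deg

crossed belt: β = asin((r1+r2)/C) = asin(8/61) = 7.5359°
wrap1 = wrap2 = π + 2β = 195.0718°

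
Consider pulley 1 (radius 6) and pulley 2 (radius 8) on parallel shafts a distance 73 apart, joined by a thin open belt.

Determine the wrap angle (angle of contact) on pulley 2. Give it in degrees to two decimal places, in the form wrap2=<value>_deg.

open belt: β = asin((r2−r1)/C) = asin(2/73) = 1.5699°
wrap1 = π − 2β = 176.8601°
wrap2 = π + 2β = 183.1399°

wrap2=183.14_deg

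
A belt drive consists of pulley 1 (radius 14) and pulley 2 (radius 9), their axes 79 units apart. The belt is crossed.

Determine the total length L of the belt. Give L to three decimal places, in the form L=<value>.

L=237.001

crossed belt: β = asin((r1+r2)/C) = asin(23/79) = 16.9262°
wrap1 = wrap2 = π + 2β = 213.8523°
tangent length = C·cosβ = 75.5778
L = (r1+r2)·wrap + 2·C·cosβ = 23·3.7324 + 2·75.5778 = 237.0014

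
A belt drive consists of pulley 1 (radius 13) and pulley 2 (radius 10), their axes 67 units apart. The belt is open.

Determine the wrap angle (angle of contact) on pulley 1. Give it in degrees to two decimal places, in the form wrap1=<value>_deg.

wrap1=185.13_deg

open belt: β = asin((r2−r1)/C) = asin(-3/67) = -2.5663°
wrap1 = π − 2β = 185.1327°
wrap2 = π + 2β = 174.8673°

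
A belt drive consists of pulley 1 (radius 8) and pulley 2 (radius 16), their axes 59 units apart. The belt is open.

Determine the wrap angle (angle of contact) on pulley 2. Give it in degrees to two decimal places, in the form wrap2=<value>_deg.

wrap2=195.59_deg

open belt: β = asin((r2−r1)/C) = asin(8/59) = 7.7929°
wrap1 = π − 2β = 164.4142°
wrap2 = π + 2β = 195.5858°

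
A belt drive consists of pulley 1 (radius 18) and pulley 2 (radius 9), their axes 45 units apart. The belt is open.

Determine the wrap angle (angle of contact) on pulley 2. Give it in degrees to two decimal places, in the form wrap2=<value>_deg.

wrap2=156.93_deg

open belt: β = asin((r2−r1)/C) = asin(-9/45) = -11.5370°
wrap1 = π − 2β = 203.0739°
wrap2 = π + 2β = 156.9261°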